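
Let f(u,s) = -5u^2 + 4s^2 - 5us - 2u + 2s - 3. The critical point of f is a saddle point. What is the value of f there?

-113/35

∂f/∂u = -10u - 5s - 2 = 0 and ∂f/∂s = -5u + 8s + 2 = 0, so (u, s) = (-2/35, -2/7).
The Hessian has f_{uu} = -10, f_{ss} = 8, f_{us} = -5, giving D = -105 < 0, so the point is a saddle point.
f(-2/35, -2/7) = -113/35.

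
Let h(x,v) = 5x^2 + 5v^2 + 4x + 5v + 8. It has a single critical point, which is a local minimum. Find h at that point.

∂h/∂x = 10x + 4 = 0 and ∂h/∂v = 10v + 5 = 0, so (x, v) = (-2/5, -1/2).
The Hessian has h_{xx} = 10, h_{vv} = 10, h_{xv} = 0, giving D = 100 > 0 with h_{xx} > 0, so the point is a local minimum.
h(-2/5, -1/2) = 119/20.

119/20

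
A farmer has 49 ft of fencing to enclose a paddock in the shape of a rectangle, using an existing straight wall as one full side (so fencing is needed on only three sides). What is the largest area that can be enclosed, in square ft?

2401/8

Let the sides perpendicular to the wall have length x and the parallel side y, so 2x + y = 49 and the area is A = xy = x(49 − 2x).
A'(x) = 49 − 4x = 0 gives x = 49/4, and A''(x) = −4 < 0 confirms a maximum.
Then y = 49 − 2·49/4 = 49/2 and A = 2401/8.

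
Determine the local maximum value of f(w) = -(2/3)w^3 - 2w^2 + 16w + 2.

62/3

f'(w) = -2w^2 - 4w + 16 = 0 at w = -4, 2.
f''(w) = -4w - 4. f''(-4) = 12 > 0 ⇒ local minimum; f''(2) = -12 < 0 ⇒ local maximum.
So the local maximum value is f(2) = 62/3.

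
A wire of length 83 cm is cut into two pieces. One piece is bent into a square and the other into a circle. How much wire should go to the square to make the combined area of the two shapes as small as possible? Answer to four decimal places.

46.4882

Let x be the length used for the square. Square side x/4; circle radius (83−x)/(2π).
A(x) = (x/4)² + π·((83−x)/(2π))² = x²/16 + (83−x)²/(4π) for 0 ≤ x ≤ 83. A'(x) = x/8 − (83−x)/(2π) = 0 gives x = 4·83/(π+4) ≈ 46.4882.
A'' = 1/8 + 1/(2π) > 0, so this gives the minimum combined area; x ≈ 46.4882 cm to the square.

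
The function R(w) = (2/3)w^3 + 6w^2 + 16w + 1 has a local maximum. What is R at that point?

-29/3

R'(w) = 2w^2 + 12w + 16 = 0 at w = -4, -2.
Since R''(w) = 4w + 12, we get R''(-4) = -4 < 0 ⇒ local maximum; R''(-2) = 4 > 0 ⇒ local minimum.
The local maximum is R(-4) = -29/3.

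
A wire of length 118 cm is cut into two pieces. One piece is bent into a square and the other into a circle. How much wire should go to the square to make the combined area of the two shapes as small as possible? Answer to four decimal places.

66.0917

Let x be the length used for the square. Square side x/4; circle radius (118−x)/(2π).
A(x) = (x/4)² + π·((118−x)/(2π))² = x²/16 + (118−x)²/(4π) for 0 ≤ x ≤ 118. A'(x) = x/8 − (118−x)/(2π) = 0 gives x = 4·118/(π+4) ≈ 66.0917.
A'' = 1/8 + 1/(2π) > 0, so this gives the minimum combined area; x ≈ 66.0917 cm to the square.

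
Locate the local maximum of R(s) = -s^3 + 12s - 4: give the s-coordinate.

2

R'(s) = -3s^2 + 12. Setting R'(s) = 0 gives s ∈ {-2, 2}.
Second-derivative test with R''(s) = -6s: R''(-2) = 12 > 0 ⇒ local minimum; R''(2) = -12 < 0 ⇒ local maximum.
So the local maximum value is R(2) = 12.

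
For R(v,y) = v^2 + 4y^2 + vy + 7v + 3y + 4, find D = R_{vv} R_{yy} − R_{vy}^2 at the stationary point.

∂R/∂v = 2v + y + 7 = 0 and ∂R/∂y = v + 8y + 3 = 0, so (v, y) = (-53/15, 1/15).
The Hessian has R_{vv} = 2, R_{yy} = 8, R_{vy} = 1, giving D = 15 > 0 with R_{vv} > 0, so the point is a local minimum.
D = (2)·(8) − (1)^2 = 15.

15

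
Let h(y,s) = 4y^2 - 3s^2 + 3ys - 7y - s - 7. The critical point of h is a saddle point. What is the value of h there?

-563/57

∂h/∂y = 8y + 3s - 7 = 0 and ∂h/∂s = 3y - 6s - 1 = 0, so (y, s) = (15/19, 13/57).
The Hessian has h_{yy} = 8, h_{ss} = -6, h_{ys} = 3, giving D = -57 < 0, so the point is a saddle point.
h(15/19, 13/57) = -563/57.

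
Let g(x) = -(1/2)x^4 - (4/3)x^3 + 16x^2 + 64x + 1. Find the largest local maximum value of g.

899/3

Critical points: g'(x) = -2x^3 - 4x^2 + 32x + 64 vanishes at x = -4, -2, 4.
g''(x) = -6x^2 - 8x + 32. g''(-4) = -32 < 0 ⇒ local maximum; g''(-2) = 24 > 0 ⇒ local minimum; g''(4) = -96 < 0 ⇒ local maximum.
So the largest local maximum value is g(4) = 899/3.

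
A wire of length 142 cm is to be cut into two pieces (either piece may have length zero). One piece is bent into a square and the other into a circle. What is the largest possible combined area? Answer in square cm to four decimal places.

Let x be the length used for the square. Square side x/4; circle radius (142−x)/(2π).
A(x) = (x/4)² + π·((142−x)/(2π))² = x²/16 + (142−x)²/(4π) for 0 ≤ x ≤ 142. A'(x) = x/8 − (142−x)/(2π) = 0 gives x = 4·142/(π+4) ≈ 79.5341.
A'' > 0, so the interior critical point is a minimum; the maximum is at an endpoint. A(0) = 1604.6001 and A(142) = 1260.2500, so the largest area is 1604.6001.

1604.6001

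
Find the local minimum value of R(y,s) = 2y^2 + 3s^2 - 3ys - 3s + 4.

∂R/∂y = 4y - 3s = 0 and ∂R/∂s = -3y + 6s - 3 = 0, so (y, s) = (3/5, 4/5).
The Hessian has R_{yy} = 4, R_{ss} = 6, R_{ys} = -3, giving D = 15 > 0 with R_{yy} > 0, so the point is a local minimum.
R(3/5, 4/5) = 14/5.

14/5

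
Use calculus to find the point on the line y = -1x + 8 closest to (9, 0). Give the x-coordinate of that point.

17/2

Minimize D(x)^2 = (x - 9)^2 + (-x + 8)^2.
d/dx[D^2] = 2(x - 9) + 2·(-1)·(-x + 8) = 0 ⇒ x = 17/2.
Then y = -1/2 and the distance is √(1/2) ≈ 0.7071.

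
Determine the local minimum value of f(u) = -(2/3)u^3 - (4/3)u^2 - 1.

-145/81

Critical points: f'(u) = -2u^2 - (8/3)u vanishes at u = -4/3, 0.
f''(u) = -4u - 8/3. f''(-4/3) = 8/3 > 0 ⇒ local minimum; f''(0) = -8/3 < 0 ⇒ local maximum.
The local minimum is f(-4/3) = -145/81.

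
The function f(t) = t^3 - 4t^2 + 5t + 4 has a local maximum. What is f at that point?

f'(t) = 3t^2 - 8t + 5 = 0 at t = 1, 5/3.
Since f''(t) = 6t - 8, we get f''(1) = -2 < 0 ⇒ local maximum; f''(5/3) = 2 > 0 ⇒ local minimum.
Thus f has its local maximum at t = 1, with value 6.

6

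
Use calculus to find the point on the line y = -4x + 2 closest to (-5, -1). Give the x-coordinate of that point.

Minimize D(x)^2 = (x + 5)^2 + (-4x + 3)^2.
d/dx[D^2] = 2(x + 5) + 2·(-4)·(-4x + 3) = 0 ⇒ x = 7/17.
Then y = 6/17 and the distance is √(529/17) ≈ 5.5783.

7/17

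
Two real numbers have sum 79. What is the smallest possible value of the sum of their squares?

With a + b = 79, a^2 + b^2 = a^2 + (79 − a)^2.
The derivative 2a − 2(79 − a) = 4a − 158 vanishes at a = 79/2; second derivative 4 > 0, a minimum.
The minimum is 2·(79/2)^2 = 6241/2.

6241/2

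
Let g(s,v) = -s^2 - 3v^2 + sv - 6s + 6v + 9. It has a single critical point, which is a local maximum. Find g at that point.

∂g/∂s = -2s + v - 6 = 0 and ∂g/∂v = s - 6v + 6 = 0, so (s, v) = (-30/11, 6/11).
The Hessian has g_{ss} = -2, g_{vv} = -6, g_{sv} = 1, giving D = 11 > 0 with g_{ss} < 0, so the point is a local maximum.
g(-30/11, 6/11) = 207/11.

207/11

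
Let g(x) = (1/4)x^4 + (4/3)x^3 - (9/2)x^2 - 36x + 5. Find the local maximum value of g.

227/4

g'(x) = x^3 + 4x^2 - 9x - 36. Setting g'(x) = 0 gives x ∈ {-4, -3, 3}.
Since g''(x) = 3x^2 + 8x - 9, we get g''(-4) = 7 > 0 ⇒ local minimum; g''(-3) = -6 < 0 ⇒ local maximum; g''(3) = 42 > 0 ⇒ local minimum.
The local maximum is g(-3) = 227/4.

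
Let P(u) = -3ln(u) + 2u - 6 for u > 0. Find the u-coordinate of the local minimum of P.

3/2

P'(u) = -3/u + 2 = 0 gives u = 3/2.
P''(u) = 3/u², which is positive for u > 0, so this is a local minimum.
P(3/2) = -3·ln(3/2) + 3 - 6 ≈ -4.2164.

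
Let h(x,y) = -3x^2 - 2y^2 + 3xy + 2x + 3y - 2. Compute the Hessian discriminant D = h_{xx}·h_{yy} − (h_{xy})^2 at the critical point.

∂h/∂x = -6x + 3y + 2 = 0 and ∂h/∂y = 3x - 4y + 3 = 0, so (x, y) = (17/15, 8/5).
The Hessian has h_{xx} = -6, h_{yy} = -4, h_{xy} = 3, giving D = 15 > 0 with h_{xx} < 0, so the point is a local maximum.
D = (-6)·(-4) − (3)^2 = 15.

15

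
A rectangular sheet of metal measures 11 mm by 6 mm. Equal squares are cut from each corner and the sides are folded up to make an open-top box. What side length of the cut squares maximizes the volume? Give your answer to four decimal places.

1.2434

With cut size x, the volume is V(x) = x(11 − 2x)(6 − 2x) for 0 < x < 3.
V'(x) = 12x^2 − 68x + 66. Setting V'(x) = 0 gives x ≈ 1.2434 (the root in (0, 3)).
V''(x) = 24x − 68 is negative there, so this is the maximum; V ≈ 37.1883.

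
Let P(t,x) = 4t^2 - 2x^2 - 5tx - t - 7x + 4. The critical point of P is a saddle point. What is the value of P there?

457/57

∂P/∂t = 8t - 5x - 1 = 0 and ∂P/∂x = -5t - 4x - 7 = 0, so (t, x) = (-31/57, -61/57).
The Hessian has P_{tt} = 8, P_{xx} = -4, P_{tx} = -5, giving D = -57 < 0, so the point is a saddle point.
P(-31/57, -61/57) = 457/57.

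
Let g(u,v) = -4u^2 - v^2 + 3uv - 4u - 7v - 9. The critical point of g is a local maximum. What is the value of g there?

∂g/∂u = -8u + 3v - 4 = 0 and ∂g/∂v = 3u - 2v - 7 = 0, so (u, v) = (-29/7, -68/7).
The Hessian has g_{uu} = -8, g_{vv} = -2, g_{uv} = 3, giving D = 7 > 0 with g_{uu} < 0, so the point is a local maximum.
g(-29/7, -68/7) = 233/7.

233/7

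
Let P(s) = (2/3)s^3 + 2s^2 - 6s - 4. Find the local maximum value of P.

Critical points: P'(s) = 2s^2 + 4s - 6 vanishes at s = -3, 1.
P''(s) = 4s + 4. P''(-3) = -8 < 0 ⇒ local maximum; P''(1) = 8 > 0 ⇒ local minimum.
So the local maximum value is P(-3) = 14.

14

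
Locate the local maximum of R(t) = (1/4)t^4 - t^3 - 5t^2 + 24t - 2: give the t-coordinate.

R'(t) = t^3 - 3t^2 - 10t + 24. Setting R'(t) = 0 gives t ∈ {-3, 2, 4}.
R''(t) = 3t^2 - 6t - 10. R''(-3) = 35 > 0 ⇒ local minimum; R''(2) = -10 < 0 ⇒ local maximum; R''(4) = 14 > 0 ⇒ local minimum.
So the local maximum value is R(2) = 22.

2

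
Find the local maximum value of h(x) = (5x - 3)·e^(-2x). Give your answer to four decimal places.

0.2770

By the product rule, h'(x) = (-10x + 11)·e^(-2x). Since e^(-2x) > 0, the only critical point is x = 11/10.
h''(11/10) has the same sign as -10 < 0, so this is a local maximum.
h(11/10) = (5/2)·e^(-11/5) ≈ 0.2770.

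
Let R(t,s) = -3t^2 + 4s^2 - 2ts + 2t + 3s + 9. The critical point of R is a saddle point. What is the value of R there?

469/52

∂R/∂t = -6t - 2s + 2 = 0 and ∂R/∂s = -2t + 8s + 3 = 0, so (t, s) = (11/26, -7/26).
The Hessian has R_{tt} = -6, R_{ss} = 8, R_{ts} = -2, giving D = -52 < 0, so the point is a saddle point.
R(11/26, -7/26) = 469/52.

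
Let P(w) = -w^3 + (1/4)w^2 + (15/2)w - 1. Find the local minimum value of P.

P'(w) = -3w^2 + (1/2)w + 15/2. Setting P'(w) = 0 gives w ∈ {-3/2, 5/3}.
Second-derivative test with P''(w) = -6w + 1/2: P''(-3/2) = 19/2 > 0 ⇒ local minimum; P''(5/3) = -19/2 < 0 ⇒ local maximum.
Thus P has its local minimum at w = -3/2, with value -133/16.

-133/16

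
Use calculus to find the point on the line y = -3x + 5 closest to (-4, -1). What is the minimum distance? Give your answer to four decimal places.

5.6921

Minimize D(x)^2 = (x + 4)^2 + (-3x + 6)^2.
d/dx[D^2] = 2(x + 4) + 2·(-3)·(-3x + 6) = 0 ⇒ x = 7/5.
Then y = 4/5 and the distance is √(162/5) ≈ 5.6921.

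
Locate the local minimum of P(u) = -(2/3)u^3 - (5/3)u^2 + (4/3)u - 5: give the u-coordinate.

P'(u) = -2u^2 - (10/3)u + 4/3 = 0 at u = -2, 1/3.
Second-derivative test with P''(u) = -4u - 10/3: P''(-2) = 14/3 > 0 ⇒ local minimum; P''(1/3) = -14/3 < 0 ⇒ local maximum.
Thus P has its local minimum at u = -2, with value -9.

-2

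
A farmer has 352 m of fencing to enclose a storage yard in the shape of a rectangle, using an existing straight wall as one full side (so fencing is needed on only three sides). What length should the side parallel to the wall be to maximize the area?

Let the sides perpendicular to the wall have length x and the parallel side y, so 2x + y = 352 and the area is A = xy = x(352 − 2x).
A'(x) = 352 − 4x = 0 gives x = 88, and A''(x) = −4 < 0 confirms a maximum.
Then y = 352 − 2·88 = 176 and A = 15488.

176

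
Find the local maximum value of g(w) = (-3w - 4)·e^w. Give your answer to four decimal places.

Differentiating with the product rule gives g'(w) = (-3w - 7)·e^w. Since e^w > 0, the only critical point is w = -7/3.
g''(-7/3) has the same sign as -3 < 0, so this is a local maximum.
g(-7/3) = (3)·e^(-7/3) ≈ 0.2909.

0.2909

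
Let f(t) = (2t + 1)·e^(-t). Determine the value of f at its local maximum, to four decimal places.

1.2131

By the product rule, f'(t) = (-2t + 1)·e^(-t). Since e^(-t) > 0, the only critical point is t = 1/2.
f''(1/2) has the same sign as -2 < 0, so this is a local maximum.
f(1/2) = (2)·e^(-1/2) ≈ 1.2131.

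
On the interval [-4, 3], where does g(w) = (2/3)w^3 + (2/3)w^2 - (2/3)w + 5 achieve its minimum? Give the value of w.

g'(w) = 2w^2 + (4/3)w - 2/3, which vanishes at w = -1 and w = 1/3.
Compare values at every candidate in [-4, 3]: g(-4) = -73/3,  g(-1) = 17/3,  g(1/3) = 395/81,  g(3) = 27.
So the minimum is g(-4) = -73/3.

-4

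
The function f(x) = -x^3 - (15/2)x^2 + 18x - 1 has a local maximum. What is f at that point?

f'(x) = -3x^2 - 15x + 18. Setting f'(x) = 0 gives x ∈ {-6, 1}.
Second-derivative test with f''(x) = -6x - 15: f''(-6) = 21 > 0 ⇒ local minimum; f''(1) = -21 < 0 ⇒ local maximum.
So the local maximum value is f(1) = 17/2.

17/2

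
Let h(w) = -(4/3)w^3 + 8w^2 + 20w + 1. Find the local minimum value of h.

Critical points: h'(w) = -4w^2 + 16w + 20 vanishes at w = -1, 5.
Second-derivative test with h''(w) = -8w + 16: h''(-1) = 24 > 0 ⇒ local minimum; h''(5) = -24 < 0 ⇒ local maximum.
So the local minimum value is h(-1) = -29/3.

-29/3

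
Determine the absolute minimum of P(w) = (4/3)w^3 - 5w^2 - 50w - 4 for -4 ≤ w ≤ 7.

Differentiating, P'(w) = 4w^2 - 10w - 50; which vanishes at w = -5/2 and w = 5.
Candidates: P(-4) = 92/3; P(-5/2) = 827/12; P(5) = -637/3; P(7) = -425/3.
The minimum over the interval is -637/3, attained at w = 5.

-637/3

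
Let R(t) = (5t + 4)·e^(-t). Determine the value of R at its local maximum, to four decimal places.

4.0937

By the product rule, R'(t) = (-5t + 1)·e^(-t). Since e^(-t) > 0, the only critical point is t = 1/5.
R''(1/5) has the same sign as -5 < 0, so this is a local maximum.
R(1/5) = (5)·e^(-1/5) ≈ 4.0937.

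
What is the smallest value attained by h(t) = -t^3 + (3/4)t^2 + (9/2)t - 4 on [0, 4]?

-38

Differentiating, h'(t) = -3t^2 + (3/2)t + 9/2; whose only zero in [0, 4] is t = 3/2.
Compare values at every candidate in [0, 4]: h(0) = -4; h(3/2) = 17/16; h(4) = -38.
Hence the absolute minimum is -38 at t = 4.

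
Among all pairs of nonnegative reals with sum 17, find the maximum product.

With x + y = 17, the product is P(x) = x(17 − x).
P'(x) = 17 − 2x = 0 gives x = 17/2; P'' = −2 < 0, so this is the maximum.
P = 17/2·17/2 = 289/4.

289/4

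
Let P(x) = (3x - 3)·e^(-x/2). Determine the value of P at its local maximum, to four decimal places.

By the product rule, P'(x) = (-(3/2)x + 9/2)·e^(-x/2). Since e^(-x/2) > 0, the only critical point is x = 3.
P''(3) has the same sign as -3/2 < 0, so this is a local maximum.
P(3) = (6)·e^(-3/2) ≈ 1.3388.

1.3388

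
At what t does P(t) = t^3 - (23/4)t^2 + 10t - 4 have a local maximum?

4/3

P'(t) = 3t^2 - (23/2)t + 10 = 0 at t = 4/3, 5/2.
Since P''(t) = 6t - 23/2, we get P''(4/3) = -7/2 < 0 ⇒ local maximum; P''(5/2) = 7/2 > 0 ⇒ local minimum.
Thus P has its local maximum at t = 4/3, with value 40/27.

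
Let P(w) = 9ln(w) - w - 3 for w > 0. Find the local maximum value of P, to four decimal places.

P'(w) = 9/w − 1 = 0 gives w = 9.
P''(w) = -9/w², which is negative for w > 0, so this is a local maximum.
P(9) = 9·ln(9) - 9 - 3 ≈ 7.7750.

7.7750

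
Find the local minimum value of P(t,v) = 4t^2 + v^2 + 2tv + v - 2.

∂P/∂t = 8t + 2v = 0 and ∂P/∂v = 2t + 2v + 1 = 0, so (t, v) = (1/6, -2/3).
The Hessian has P_{tt} = 8, P_{vv} = 2, P_{tv} = 2, giving D = 12 > 0 with P_{tt} > 0, so the point is a local minimum.
P(1/6, -2/3) = -7/3.

-7/3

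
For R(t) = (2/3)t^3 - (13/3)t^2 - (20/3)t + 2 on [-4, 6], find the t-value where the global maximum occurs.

-2/3

Differentiating, R'(t) = 2t^2 - (26/3)t - 20/3; which vanishes at t = -2/3 and t = 5.
Evaluating at the critical points and endpoints: R(-4) = -250/3,  R(-2/3) = 350/81,  R(5) = -169/3,  R(6) = -50.
Hence the absolute maximum is 350/81 at t = -2/3.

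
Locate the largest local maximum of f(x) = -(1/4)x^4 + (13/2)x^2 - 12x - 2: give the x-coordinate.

f'(x) = -x^3 + 13x - 12. Setting f'(x) = 0 gives x ∈ {-4, 1, 3}.
f''(x) = -3x^2 + 13. f''(-4) = -35 < 0 ⇒ local maximum; f''(1) = 10 > 0 ⇒ local minimum; f''(3) = -14 < 0 ⇒ local maximum.
The largest local maximum is f(-4) = 86.

-4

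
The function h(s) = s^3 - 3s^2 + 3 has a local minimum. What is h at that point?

Critical points: h'(s) = 3s^2 - 6s vanishes at s = 0, 2.
Since h''(s) = 6s - 6, we get h''(0) = -6 < 0 ⇒ local maximum; h''(2) = 6 > 0 ⇒ local minimum.
The local minimum is h(2) = -1.

-1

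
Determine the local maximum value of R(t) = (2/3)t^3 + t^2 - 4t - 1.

17/3

Critical points: R'(t) = 2t^2 + 2t - 4 vanishes at t = -2, 1.
Since R''(t) = 4t + 2, we get R''(-2) = -6 < 0 ⇒ local maximum; R''(1) = 6 > 0 ⇒ local minimum.
The local maximum is R(-2) = 17/3.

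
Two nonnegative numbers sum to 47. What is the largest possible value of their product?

With x + y = 47, the product is P(x) = x(47 − x).
P'(x) = 47 − 2x = 0 gives x = 47/2; P'' = −2 < 0, so this is the maximum.
P = 47/2·47/2 = 2209/4.

2209/4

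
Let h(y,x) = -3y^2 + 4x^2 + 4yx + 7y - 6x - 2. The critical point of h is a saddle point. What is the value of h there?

∂h/∂y = -6y + 4x + 7 = 0 and ∂h/∂x = 4y + 8x - 6 = 0, so (y, x) = (5/4, 1/8).
The Hessian has h_{yy} = -6, h_{xx} = 8, h_{yx} = 4, giving D = -64 < 0, so the point is a saddle point.
h(5/4, 1/8) = 2.

2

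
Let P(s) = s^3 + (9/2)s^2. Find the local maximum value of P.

27/2

P'(s) = 3s^2 + 9s. Setting P'(s) = 0 gives s ∈ {-3, 0}.
P''(s) = 6s + 9. P''(-3) = -9 < 0 ⇒ local maximum; P''(0) = 9 > 0 ⇒ local minimum.
So the local maximum value is P(-3) = 27/2.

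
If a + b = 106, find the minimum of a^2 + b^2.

5618

With a + b = 106, a^2 + b^2 = a^2 + (106 − a)^2.
The derivative 2a − 2(106 − a) = 4a − 212 vanishes at a = 53; second derivative 4 > 0, a minimum.
The minimum is 2·(53)^2 = 5618.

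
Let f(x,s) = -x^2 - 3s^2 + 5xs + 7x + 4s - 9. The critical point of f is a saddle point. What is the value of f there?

-420/13

∂f/∂x = -2x + 5s + 7 = 0 and ∂f/∂s = 5x - 6s + 4 = 0, so (x, s) = (-62/13, -43/13).
The Hessian has f_{xx} = -2, f_{ss} = -6, f_{xs} = 5, giving D = -13 < 0, so the point is a saddle point.
f(-62/13, -43/13) = -420/13.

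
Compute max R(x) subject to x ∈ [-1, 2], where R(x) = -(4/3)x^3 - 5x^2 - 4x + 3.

47/12

The derivative is -4x^2 - 10x - 4, whose only zero in [-1, 2] is x = -1/2.
Evaluating at the critical points and endpoints: R(-1) = 10/3; R(-1/2) = 47/12; R(2) = -107/3.
The maximum over the interval is 47/12, attained at x = -1/2.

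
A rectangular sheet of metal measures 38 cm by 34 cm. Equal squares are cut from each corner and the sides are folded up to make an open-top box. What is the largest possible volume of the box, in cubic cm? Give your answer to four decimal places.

3432.0555

With cut size x, the volume is V(x) = x(38 − 2x)(34 − 2x) for 0 < x < 17.
V'(x) = 12x^2 − 288x + 1292. Setting V'(x) = 0 gives x ≈ 5.9723 (the root in (0, 17)).
V''(x) = 24x − 288 is negative there, so this is the maximum; V ≈ 3432.0555.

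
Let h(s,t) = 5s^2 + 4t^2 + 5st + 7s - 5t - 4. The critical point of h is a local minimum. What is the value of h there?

∂h/∂s = 10s + 5t + 7 = 0 and ∂h/∂t = 5s + 8t - 5 = 0, so (s, t) = (-81/55, 17/11).
The Hessian has h_{ss} = 10, h_{tt} = 8, h_{st} = 5, giving D = 55 > 0 with h_{ss} > 0, so the point is a local minimum.
h(-81/55, 17/11) = -716/55.

-716/55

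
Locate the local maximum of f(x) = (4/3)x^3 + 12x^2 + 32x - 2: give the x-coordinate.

Critical points: f'(x) = 4x^2 + 24x + 32 vanishes at x = -4, -2.
Since f''(x) = 8x + 24, we get f''(-4) = -8 < 0 ⇒ local maximum; f''(-2) = 8 > 0 ⇒ local minimum.
Thus f has its local maximum at x = -4, with value -70/3.

-4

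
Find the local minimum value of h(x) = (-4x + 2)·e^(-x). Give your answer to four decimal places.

Differentiating with the product rule gives h'(x) = (4x - 6)·e^(-x). Since e^(-x) > 0, the only critical point is x = 3/2.
h''(3/2) has the same sign as 4 > 0, so this is a local minimum.
h(3/2) = (-4)·e^(-3/2) ≈ -0.8925.

-0.8925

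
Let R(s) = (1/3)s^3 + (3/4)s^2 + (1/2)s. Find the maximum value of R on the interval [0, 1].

Differentiating, R'(s) = s^2 + (3/2)s + 1/2; which has no zeros in [0, 1].
Evaluating at the critical points and endpoints: R(0) = 0, R(1) = 19/12.
The maximum over the interval is 19/12, attained at s = 1.

19/12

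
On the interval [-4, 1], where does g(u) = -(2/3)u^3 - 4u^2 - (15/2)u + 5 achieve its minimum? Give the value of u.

1

The derivative is -2u^2 - 8u - 15/2, which vanishes at u = -5/2 and u = -3/2.
Evaluating at the critical points and endpoints: g(-4) = 41/3,  g(-5/2) = 55/6,  g(-3/2) = 19/2,  g(1) = -43/6.
Hence the absolute minimum is -43/6 at u = 1.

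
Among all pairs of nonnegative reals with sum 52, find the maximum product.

676

With x + y = 52, the product is P(x) = x(52 − x).
P'(x) = 52 − 2x = 0 gives x = 26; P'' = −2 < 0, so this is the maximum.
P = 26·26 = 676.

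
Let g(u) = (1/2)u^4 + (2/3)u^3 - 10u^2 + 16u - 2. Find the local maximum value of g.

31/6

g'(u) = 2u^3 + 2u^2 - 20u + 16. Setting g'(u) = 0 gives u ∈ {-4, 1, 2}.
Second-derivative test with g''(u) = 6u^2 + 4u - 20: g''(-4) = 60 > 0 ⇒ local minimum; g''(1) = -10 < 0 ⇒ local maximum; g''(2) = 12 > 0 ⇒ local minimum.
So the local maximum value is g(1) = 31/6.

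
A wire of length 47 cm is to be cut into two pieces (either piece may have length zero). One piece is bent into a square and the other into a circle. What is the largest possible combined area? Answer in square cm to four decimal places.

175.7866

Let x be the length used for the square. Square side x/4; circle radius (47−x)/(2π).
A(x) = (x/4)² + π·((47−x)/(2π))² = x²/16 + (47−x)²/(4π) for 0 ≤ x ≤ 47. A'(x) = x/8 − (47−x)/(2π) = 0 gives x = 4·47/(π+4) ≈ 26.3247.
A'' > 0, so the interior critical point is a minimum; the maximum is at an endpoint. A(0) = 175.7866 and A(47) = 138.0625, so the largest area is 175.7866.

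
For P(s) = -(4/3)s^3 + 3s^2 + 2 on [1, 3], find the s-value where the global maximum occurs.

3/2

P'(s) = -4s^2 + 6s, whose only zero in [1, 3] is s = 3/2.
Evaluating at the critical points and endpoints: P(1) = 11/3,  P(3/2) = 17/4,  P(3) = -7.
So the maximum is P(3/2) = 17/4.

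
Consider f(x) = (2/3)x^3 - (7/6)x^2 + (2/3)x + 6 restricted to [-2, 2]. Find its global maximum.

f'(x) = 2x^2 - (7/3)x + 2/3, which vanishes at x = 1/2 and x = 2/3.
Compare values at every candidate in [-2, 2]: f(-2) = -16/3, f(1/2) = 49/8, f(2/3) = 496/81, f(2) = 8.
So the maximum is f(2) = 8.

8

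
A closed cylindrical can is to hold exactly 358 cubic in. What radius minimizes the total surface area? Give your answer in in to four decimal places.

3.8480

With radius r and height h, πr²h = 358 so h = 358/(πr²), and S(r) = 2πr² + 2πrh = 2πr² + 2·358/r.
S'(r) = 4πr − 2·358/r² = 0 ⇒ r³ = 358/(2π), so r ≈ 3.8480 and h = 2r ≈ 7.6960.
S''(r) = 4π + 4·358/r³ > 0, so this is the minimum; S ≈ 279.1065.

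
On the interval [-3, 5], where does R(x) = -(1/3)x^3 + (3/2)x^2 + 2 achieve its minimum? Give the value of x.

5

Differentiating, R'(x) = -x^2 + 3x; which vanishes at x = 0 and x = 3.
Compare values at every candidate in [-3, 5]: R(-3) = 49/2; R(0) = 2; R(3) = 13/2; R(5) = -13/6.
Hence the absolute minimum is -13/6 at x = 5.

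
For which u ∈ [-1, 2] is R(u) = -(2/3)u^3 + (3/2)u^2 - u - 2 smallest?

Differentiating, R'(u) = -2u^2 + 3u - 1; which vanishes at u = 1/2 and u = 1.
Candidates: R(-1) = 7/6; R(1/2) = -53/24; R(1) = -13/6; R(2) = -10/3.
The minimum over the interval is -10/3, attained at u = 2.

2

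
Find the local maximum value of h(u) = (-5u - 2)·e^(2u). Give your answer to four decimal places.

By the product rule, h'(u) = (-10u - 9)·e^(2u). Since e^(2u) > 0, the only critical point is u = -9/10.
h''(-9/10) has the same sign as -10 < 0, so this is a local maximum.
h(-9/10) = (5/2)·e^(-9/5) ≈ 0.4132.

0.4132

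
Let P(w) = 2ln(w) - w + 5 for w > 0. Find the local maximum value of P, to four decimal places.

P'(w) = 2/w − 1 = 0 gives w = 2.
P''(w) = -2/w², which is negative for w > 0, so this is a local maximum.
P(2) = 2·ln(2) - 2 + 5 ≈ 4.3863.

4.3863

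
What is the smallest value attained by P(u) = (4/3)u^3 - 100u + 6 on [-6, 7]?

-982/3

P'(u) = 4u^2 - 100, which vanishes at u = -5 and u = 5.
Compare values at every candidate in [-6, 7]: P(-6) = 318,  P(-5) = 1018/3,  P(5) = -982/3,  P(7) = -710/3.
So the minimum is P(5) = -982/3.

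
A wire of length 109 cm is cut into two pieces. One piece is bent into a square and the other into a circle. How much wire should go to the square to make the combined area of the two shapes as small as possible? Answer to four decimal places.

Let x be the length used for the square. Square side x/4; circle radius (109−x)/(2π).
A(x) = (x/4)² + π·((109−x)/(2π))² = x²/16 + (109−x)²/(4π) for 0 ≤ x ≤ 109. A'(x) = x/8 − (109−x)/(2π) = 0 gives x = 4·109/(π+4) ≈ 61.0508.
A'' = 1/8 + 1/(2π) > 0, so this gives the minimum combined area; x ≈ 61.0508 cm to the square.

61.0508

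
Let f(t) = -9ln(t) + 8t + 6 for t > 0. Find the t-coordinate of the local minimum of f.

9/8

f'(t) = -9/t + 8 = 0 gives t = 9/8.
f''(t) = 9/t², which is positive for t > 0, so this is a local minimum.
f(9/8) = -9·ln(9/8) + 9 + 6 ≈ 13.9400.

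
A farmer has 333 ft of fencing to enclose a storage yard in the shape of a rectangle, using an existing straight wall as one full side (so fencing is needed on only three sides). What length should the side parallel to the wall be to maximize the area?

333/2

Let the sides perpendicular to the wall have length x and the parallel side y, so 2x + y = 333 and the area is A = xy = x(333 − 2x).
A'(x) = 333 − 4x = 0 gives x = 333/4, and A''(x) = −4 < 0 confirms a maximum.
Then y = 333 − 2·333/4 = 333/2 and A = 110889/8.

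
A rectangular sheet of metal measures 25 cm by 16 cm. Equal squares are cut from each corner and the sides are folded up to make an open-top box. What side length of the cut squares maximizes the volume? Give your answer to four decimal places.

3.1780

With cut size x, the volume is V(x) = x(25 − 2x)(16 − 2x) for 0 < x < 8.
V'(x) = 12x^2 − 164x + 400. Setting V'(x) = 0 gives x ≈ 3.1780 (the root in (0, 8)).
V''(x) = 24x − 164 is negative there, so this is the maximum; V ≈ 571.4131.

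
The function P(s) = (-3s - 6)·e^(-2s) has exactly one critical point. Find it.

-3/2

Differentiating with the product rule gives P'(s) = (6s + 9)·e^(-2s). Since e^(-2s) > 0, the only critical point is s = -3/2.
P''(-3/2) has the same sign as 6 > 0, so this is a local minimum.
P(-3/2) = (-3/2)·e^(3) ≈ -30.1283.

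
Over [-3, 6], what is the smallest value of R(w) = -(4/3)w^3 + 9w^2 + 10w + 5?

The derivative is -4w^2 + 18w + 10, which vanishes at w = -1/2 and w = 5.
Candidates: R(-3) = 92; R(-1/2) = 29/12; R(5) = 340/3; R(6) = 101.
The minimum over the interval is 29/12, attained at w = -1/2.

29/12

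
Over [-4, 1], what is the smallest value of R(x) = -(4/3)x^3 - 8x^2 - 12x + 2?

-58/3

The derivative is -4x^2 - 16x - 12, which vanishes at x = -3 and x = -1.
Compare values at every candidate in [-4, 1]: R(-4) = 22/3, R(-3) = 2, R(-1) = 22/3, R(1) = -58/3.
The minimum over the interval is -58/3, attained at x = 1.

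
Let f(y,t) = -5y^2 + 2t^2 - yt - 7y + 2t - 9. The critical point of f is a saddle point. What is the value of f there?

-305/41

∂f/∂y = -10y - t - 7 = 0 and ∂f/∂t = -y + 4t + 2 = 0, so (y, t) = (-26/41, -27/41).
The Hessian has f_{yy} = -10, f_{tt} = 4, f_{yt} = -1, giving D = -41 < 0, so the point is a saddle point.
f(-26/41, -27/41) = -305/41.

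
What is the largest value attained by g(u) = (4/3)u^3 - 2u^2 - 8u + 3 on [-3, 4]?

73/3

Differentiating, g'(u) = 4u^2 - 4u - 8; which vanishes at u = -1 and u = 2.
Candidates: g(-3) = -27, g(-1) = 23/3, g(2) = -31/3, g(4) = 73/3.
So the maximum is g(4) = 73/3.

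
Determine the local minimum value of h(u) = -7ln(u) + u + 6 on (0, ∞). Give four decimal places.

h'(u) = -7/u + 1 = 0 gives u = 7.
h''(u) = 7/u², which is positive for u > 0, so this is a local minimum.
h(7) = -7·ln(7) + 7 + 6 ≈ -0.6214.

-0.6214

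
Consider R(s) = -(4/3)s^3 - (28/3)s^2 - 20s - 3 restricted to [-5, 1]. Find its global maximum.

R'(s) = -4s^2 - (56/3)s - 20, which vanishes at s = -3 and s = -5/3.
Candidates: R(-5) = 91/3, R(-3) = 9, R(-5/3) = 857/81, R(1) = -101/3.
The maximum over the interval is 91/3, attained at s = -5.

91/3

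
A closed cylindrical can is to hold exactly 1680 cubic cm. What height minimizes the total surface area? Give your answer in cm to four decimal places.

With radius r and height h, πr²h = 1680 so h = 1680/(πr²), and S(r) = 2πr² + 2πrh = 2πr² + 2·1680/r.
S'(r) = 4πr − 2·1680/r² = 0 ⇒ r³ = 1680/(2π), so r ≈ 6.4423 and h = 2r ≈ 12.8847.
S''(r) = 4π + 4·1680/r³ > 0, so this is the minimum; S ≈ 782.3253.

12.8847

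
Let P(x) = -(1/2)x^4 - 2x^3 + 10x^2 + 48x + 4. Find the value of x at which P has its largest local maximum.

Critical points: P'(x) = -2x^3 - 6x^2 + 20x + 48 vanishes at x = -4, -2, 3.
Since P''(x) = -6x^2 - 12x + 20, we get P''(-4) = -28 < 0 ⇒ local maximum; P''(-2) = 20 > 0 ⇒ local minimum; P''(3) = -70 < 0 ⇒ local maximum.
The largest local maximum is P(3) = 287/2.

3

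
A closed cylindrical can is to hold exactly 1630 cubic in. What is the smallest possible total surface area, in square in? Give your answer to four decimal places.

766.7250

With radius r and height h, πr²h = 1630 so h = 1630/(πr²), and S(r) = 2πr² + 2πrh = 2πr² + 2·1630/r.
S'(r) = 4πr − 2·1630/r² = 0 ⇒ r³ = 1630/(2π), so r ≈ 6.3778 and h = 2r ≈ 12.7556.
S''(r) = 4π + 4·1630/r³ > 0, so this is the minimum; S ≈ 766.7250.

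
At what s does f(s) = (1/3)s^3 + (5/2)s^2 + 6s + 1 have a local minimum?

f'(s) = s^2 + 5s + 6 = 0 at s = -3, -2.
Second-derivative test with f''(s) = 2s + 5: f''(-3) = -1 < 0 ⇒ local maximum; f''(-2) = 1 > 0 ⇒ local minimum.
Thus f has its local minimum at s = -2, with value -11/3.

-2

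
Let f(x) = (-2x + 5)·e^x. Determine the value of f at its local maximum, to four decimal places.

8.9634

Differentiating with the product rule gives f'(x) = (-2x + 3)·e^x. Since e^x > 0, the only critical point is x = 3/2.
f''(3/2) has the same sign as -2 < 0, so this is a local maximum.
f(3/2) = (2)·e^(3/2) ≈ 8.9634.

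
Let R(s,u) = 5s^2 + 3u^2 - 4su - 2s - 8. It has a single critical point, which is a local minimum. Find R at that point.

∂R/∂s = 10s - 4u - 2 = 0 and ∂R/∂u = -4s + 6u = 0, so (s, u) = (3/11, 2/11).
The Hessian has R_{ss} = 10, R_{uu} = 6, R_{su} = -4, giving D = 44 > 0 with R_{ss} > 0, so the point is a local minimum.
R(3/11, 2/11) = -91/11.

-91/11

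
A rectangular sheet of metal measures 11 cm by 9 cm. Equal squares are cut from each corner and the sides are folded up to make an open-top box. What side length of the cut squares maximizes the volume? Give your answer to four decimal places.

1.6419

With cut size x, the volume is V(x) = x(11 − 2x)(9 − 2x) for 0 < x < 4.5.
V'(x) = 12x^2 − 80x + 99. Setting V'(x) = 0 gives x ≈ 1.6419 (the root in (0, 4.5)).
V''(x) = 24x − 80 is negative there, so this is the maximum; V ≈ 72.4198.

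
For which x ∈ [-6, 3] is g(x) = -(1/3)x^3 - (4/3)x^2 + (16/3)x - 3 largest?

Differentiating, g'(x) = -x^2 - (8/3)x + 16/3; which vanishes at x = -4 and x = 4/3.
Candidates: g(-6) = -11,  g(-4) = -73/3,  g(4/3) = 77/81,  g(3) = -8.
The maximum over the interval is 77/81, attained at x = 4/3.

4/3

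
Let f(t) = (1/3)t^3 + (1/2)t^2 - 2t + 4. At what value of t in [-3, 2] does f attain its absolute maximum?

Differentiating, f'(t) = t^2 + t - 2; which vanishes at t = -2 and t = 1.
Candidates: f(-3) = 11/2, f(-2) = 22/3, f(1) = 17/6, f(2) = 14/3.
The maximum over the interval is 22/3, attained at t = -2.

-2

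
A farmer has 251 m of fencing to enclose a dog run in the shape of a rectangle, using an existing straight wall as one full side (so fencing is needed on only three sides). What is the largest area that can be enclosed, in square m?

63001/8

Let the sides perpendicular to the wall have length x and the parallel side y, so 2x + y = 251 and the area is A = xy = x(251 − 2x).
A'(x) = 251 − 4x = 0 gives x = 251/4, and A''(x) = −4 < 0 confirms a maximum.
Then y = 251 − 2·251/4 = 251/2 and A = 63001/8.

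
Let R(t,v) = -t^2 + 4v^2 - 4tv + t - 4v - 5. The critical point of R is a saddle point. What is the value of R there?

∂R/∂t = -2t - 4v + 1 = 0 and ∂R/∂v = -4t + 8v - 4 = 0, so (t, v) = (-1/4, 3/8).
The Hessian has R_{tt} = -2, R_{vv} = 8, R_{tv} = -4, giving D = -32 < 0, so the point is a saddle point.
R(-1/4, 3/8) = -47/8.

-47/8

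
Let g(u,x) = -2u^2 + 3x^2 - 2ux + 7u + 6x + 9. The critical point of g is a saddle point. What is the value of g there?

∂g/∂u = -4u - 2x + 7 = 0 and ∂g/∂x = -2u + 6x + 6 = 0, so (u, x) = (27/14, -5/14).
The Hessian has g_{uu} = -4, g_{xx} = 6, g_{ux} = -2, giving D = -28 < 0, so the point is a saddle point.
g(27/14, -5/14) = 411/28.

411/28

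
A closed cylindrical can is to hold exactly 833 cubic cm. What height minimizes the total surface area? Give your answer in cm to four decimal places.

10.1981

With radius r and height h, πr²h = 833 so h = 833/(πr²), and S(r) = 2πr² + 2πrh = 2πr² + 2·833/r.
S'(r) = 4πr − 2·833/r² = 0 ⇒ r³ = 833/(2π), so r ≈ 5.0990 and h = 2r ≈ 10.1981.
S''(r) = 4π + 4·833/r³ > 0, so this is the minimum; S ≈ 490.0923.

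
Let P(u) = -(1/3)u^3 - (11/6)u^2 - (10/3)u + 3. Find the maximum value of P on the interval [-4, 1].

25/3

P'(u) = -u^2 - (11/3)u - 10/3, which vanishes at u = -2 and u = -5/3.
Evaluating at the critical points and endpoints: P(-4) = 25/3, P(-2) = 5, P(-5/3) = 811/162, P(1) = -5/2.
Hence the absolute maximum is 25/3 at u = -4.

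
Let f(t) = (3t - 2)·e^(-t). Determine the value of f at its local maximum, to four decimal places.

0.5666

Differentiating with the product rule gives f'(t) = (-3t + 5)·e^(-t). Since e^(-t) > 0, the only critical point is t = 5/3.
f''(5/3) has the same sign as -3 < 0, so this is a local maximum.
f(5/3) = (3)·e^(-5/3) ≈ 0.5666.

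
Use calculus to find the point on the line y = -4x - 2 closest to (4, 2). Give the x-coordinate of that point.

-12/17

Minimize D(x)^2 = (x - 4)^2 + (-4x - 4)^2.
d/dx[D^2] = 2(x - 4) + 2·(-4)·(-4x - 4) = 0 ⇒ x = -12/17.
Then y = 14/17 and the distance is √(400/17) ≈ 4.8507.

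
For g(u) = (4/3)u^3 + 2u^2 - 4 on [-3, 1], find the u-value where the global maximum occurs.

Differentiating, g'(u) = 4u^2 + 4u; which vanishes at u = -1 and u = 0.
Evaluating at the critical points and endpoints: g(-3) = -22; g(-1) = -10/3; g(0) = -4; g(1) = -2/3.
So the maximum is g(1) = -2/3.

1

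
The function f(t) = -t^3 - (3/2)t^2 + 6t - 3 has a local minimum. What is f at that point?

-13

f'(t) = -3t^2 - 3t + 6 = 0 at t = -2, 1.
f''(t) = -6t - 3. f''(-2) = 9 > 0 ⇒ local minimum; f''(1) = -9 < 0 ⇒ local maximum.
So the local minimum value is f(-2) = -13.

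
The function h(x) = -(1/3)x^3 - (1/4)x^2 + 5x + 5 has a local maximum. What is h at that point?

34/3

h'(x) = -x^2 - (1/2)x + 5 = 0 at x = -5/2, 2.
Second-derivative test with h''(x) = -2x - 1/2: h''(-5/2) = 9/2 > 0 ⇒ local minimum; h''(2) = -9/2 < 0 ⇒ local maximum.
So the local maximum value is h(2) = 34/3.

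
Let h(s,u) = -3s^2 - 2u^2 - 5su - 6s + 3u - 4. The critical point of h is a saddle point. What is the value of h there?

-193

∂h/∂s = -6s - 5u - 6 = 0 and ∂h/∂u = -5s - 4u + 3 = 0, so (s, u) = (39, -48).
The Hessian has h_{ss} = -6, h_{uu} = -4, h_{su} = -5, giving D = -1 < 0, so the point is a saddle point.
h(39, -48) = -193.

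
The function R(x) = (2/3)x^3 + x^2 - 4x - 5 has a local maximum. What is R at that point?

5/3

R'(x) = 2x^2 + 2x - 4 = 0 at x = -2, 1.
Second-derivative test with R''(x) = 4x + 2: R''(-2) = -6 < 0 ⇒ local maximum; R''(1) = 6 > 0 ⇒ local minimum.
Thus R has its local maximum at x = -2, with value 5/3.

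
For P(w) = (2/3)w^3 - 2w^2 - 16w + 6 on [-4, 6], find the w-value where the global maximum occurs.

P'(w) = 2w^2 - 4w - 16, which vanishes at w = -2 and w = 4.
Candidates: P(-4) = -14/3; P(-2) = 74/3; P(4) = -142/3; P(6) = -18.
The maximum over the interval is 74/3, attained at w = -2.

-2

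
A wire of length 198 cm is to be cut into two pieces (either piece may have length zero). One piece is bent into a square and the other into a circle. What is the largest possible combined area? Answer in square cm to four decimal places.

Let x be the length used for the square. Square side x/4; circle radius (198−x)/(2π).
A(x) = (x/4)² + π·((198−x)/(2π))² = x²/16 + (198−x)²/(4π) for 0 ≤ x ≤ 198. A'(x) = x/8 − (198−x)/(2π) = 0 gives x = 4·198/(π+4) ≈ 110.8996.
A'' > 0, so the interior critical point is a minimum; the maximum is at an endpoint. A(0) = 3119.7552 and A(198) = 2450.2500, so the largest area is 3119.7552.

3119.7552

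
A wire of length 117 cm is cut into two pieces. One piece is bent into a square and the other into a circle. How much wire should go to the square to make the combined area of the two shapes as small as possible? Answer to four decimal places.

65.5316

Let x be the length used for the square. Square side x/4; circle radius (117−x)/(2π).
A(x) = (x/4)² + π·((117−x)/(2π))² = x²/16 + (117−x)²/(4π) for 0 ≤ x ≤ 117. A'(x) = x/8 − (117−x)/(2π) = 0 gives x = 4·117/(π+4) ≈ 65.5316.
A'' = 1/8 + 1/(2π) > 0, so this gives the minimum combined area; x ≈ 65.5316 cm to the square.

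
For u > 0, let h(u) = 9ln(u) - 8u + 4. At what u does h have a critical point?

h'(u) = 9/u − 8 = 0 gives u = 9/8.
h''(u) = -9/u², which is negative for u > 0, so this is a local maximum.
h(9/8) = 9·ln(9/8) - 9 + 4 ≈ -3.9400.

9/8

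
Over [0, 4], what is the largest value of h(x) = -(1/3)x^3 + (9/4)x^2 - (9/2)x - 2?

-2

Differentiating, h'(x) = -x^2 + (9/2)x - 9/2; which vanishes at x = 3/2 and x = 3.
Compare values at every candidate in [0, 4]: h(0) = -2,  h(3/2) = -77/16,  h(3) = -17/4,  h(4) = -16/3.
So the maximum is h(0) = -2.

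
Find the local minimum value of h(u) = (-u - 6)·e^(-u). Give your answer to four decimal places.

h'(u) = (-1)·e^(-u) + (-u - 6)·(-1)·e^(-u) = (u + 5)·e^(-u). Since e^(-u) > 0, the only critical point is u = -5.
h''(-5) has the same sign as 1 > 0, so this is a local minimum.
h(-5) = (-1)·e^(5) ≈ -148.4132.

-148.4132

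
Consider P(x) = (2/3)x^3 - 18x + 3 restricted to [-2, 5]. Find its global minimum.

-33

Differentiating, P'(x) = 2x^2 - 18; whose only zero in [-2, 5] is x = 3.
Evaluating at the critical points and endpoints: P(-2) = 101/3, P(3) = -33, P(5) = -11/3.
So the minimum is P(3) = -33.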